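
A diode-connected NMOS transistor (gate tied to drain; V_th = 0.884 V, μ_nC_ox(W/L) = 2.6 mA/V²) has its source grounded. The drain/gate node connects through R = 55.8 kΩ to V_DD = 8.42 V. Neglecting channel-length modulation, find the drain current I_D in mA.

With gate tied to drain, V_GS = V_DS ≥ V_GS − V_th, so the device is in saturation.
KCL at the drain: ½ k_n (V_GS − V_th)² = (V_DD − V_GS)/R.
Let x = V_GS − 0.884. Then 72.5 x² + x − 7.536 = 0, giving x = 0.315 V (positive root), so V_GS = 1.2 V.
I_D = (V_DD − V_GS)/R = (8.42 − 1.2) / 55.8 = 0.129 mA.

I_D = 0.129 mA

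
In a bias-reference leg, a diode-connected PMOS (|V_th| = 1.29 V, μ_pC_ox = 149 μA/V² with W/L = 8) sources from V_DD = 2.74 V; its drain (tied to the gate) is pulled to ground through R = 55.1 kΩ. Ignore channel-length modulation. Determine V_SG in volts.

With gate tied to drain, V_SG = V_SD ≥ V_SG − |V_th|, so the device is in saturation.
k_p = μ_pC_ox · (W/L) = 1.192 mA/V².
KCL at the drain: ½ k_p (V_SG − |V_th|)² = (V_DD − V_SG)/R.
Let x = V_SG − 1.29. Then 32.8 x² + x − 1.45 = 0, giving x = 0.195 V (positive root), so V_SG = 1.49 V.
I_D = (V_DD − V_SG)/R = (2.74 − 1.49) / 55.1 = 0.0228 mA.

V_SG = 1.49 V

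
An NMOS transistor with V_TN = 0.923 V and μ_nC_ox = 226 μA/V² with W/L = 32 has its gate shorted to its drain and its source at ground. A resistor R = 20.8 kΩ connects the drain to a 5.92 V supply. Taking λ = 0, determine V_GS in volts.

With gate tied to drain, V_GS = V_DS ≥ V_GS − V_TN, so the device is in saturation.
k_n = μ_nC_ox · (W/L) = 7.232 mA/V².
KCL at the drain: ½ k_n (V_GS − V_TN)² = (V_DD − V_GS)/R.
Let x = V_GS − 0.923. Then 75.2 x² + x − 4.997 = 0, giving x = 0.251 V (positive root), so V_GS = 1.17 V.
I_D = (V_DD − V_GS)/R = (5.92 − 1.17) / 20.8 = 0.228 mA.

V_GS = 1.17 V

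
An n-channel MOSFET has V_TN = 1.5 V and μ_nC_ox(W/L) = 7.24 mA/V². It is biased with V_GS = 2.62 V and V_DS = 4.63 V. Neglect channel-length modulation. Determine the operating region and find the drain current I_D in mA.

Saturation; I_D = 4.54 mA

V_ov = V_GS − V_TN = 2.62 − 1.5 = 1.12 V.
Since V_DS = 4.63 V ≥ V_ov = 1.12 V, the device is in saturation.
I_D = ½ k_n V_ov² = 0.5 × 7.24 × 1.12² = 4.54 mA.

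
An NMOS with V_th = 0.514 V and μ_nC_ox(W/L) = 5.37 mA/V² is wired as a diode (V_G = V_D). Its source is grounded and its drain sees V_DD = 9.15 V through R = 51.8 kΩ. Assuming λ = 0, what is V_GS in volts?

V_GS = 0.760 V

With gate tied to drain, V_GS = V_DS ≥ V_GS − V_th, so the device is in saturation.
KCL at the drain: ½ k_n (V_GS − V_th)² = (V_DD − V_GS)/R.
Let x = V_GS − 0.514. Then 139 x² + x − 8.636 = 0, giving x = 0.246 V (positive root), so V_GS = 0.76 V.
I_D = (V_DD − V_GS)/R = (9.15 − 0.76) / 51.8 = 0.162 mA.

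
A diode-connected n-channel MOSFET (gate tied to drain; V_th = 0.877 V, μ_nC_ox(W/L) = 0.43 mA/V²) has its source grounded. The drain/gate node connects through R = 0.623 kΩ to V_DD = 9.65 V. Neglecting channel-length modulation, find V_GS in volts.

With gate tied to drain, V_GS = V_DS ≥ V_GS − V_th, so the device is in saturation.
KCL at the drain: ½ k_n (V_GS − V_th)² = (V_DD − V_GS)/R.
Let x = V_GS − 0.877. Then 0.134 x² + x − 8.773 = 0, giving x = 5.18 V (positive root), so V_GS = 6.06 V.
I_D = (V_DD − V_GS)/R = (9.65 − 6.06) / 0.623 = 5.77 mA.

V_GS = 6.06 V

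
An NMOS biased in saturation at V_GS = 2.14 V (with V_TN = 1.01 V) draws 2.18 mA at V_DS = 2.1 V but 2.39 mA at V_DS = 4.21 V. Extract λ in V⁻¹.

λ = 0.0505 V⁻¹

With V_GS fixed, I_D ∝ (1 + λ V_DS) in saturation, so I_D2/I_D1 = (1 + λ V_DS2)/(1 + λ V_DS1).
2.39/2.18 = 1.096 = (1 + 4.21 λ)/(1 + 2.1 λ).
Solving: λ (I_D1 V_DS2 − I_D2 V_DS1) = I_D2 − I_D1, so λ = (2.39 − 2.18) / (2.18 × 4.21 − 2.39 × 2.1) = 0.21 / 4.16 = 0.0505 V⁻¹.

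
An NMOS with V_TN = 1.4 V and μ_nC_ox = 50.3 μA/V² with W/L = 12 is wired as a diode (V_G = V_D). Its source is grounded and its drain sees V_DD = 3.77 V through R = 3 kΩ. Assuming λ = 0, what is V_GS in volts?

With gate tied to drain, V_GS = V_DS ≥ V_GS − V_TN, so the device is in saturation.
k_n = μ_nC_ox · (W/L) = 0.6036 mA/V².
KCL at the drain: ½ k_n (V_GS − V_TN)² = (V_DD − V_GS)/R.
Let x = V_GS − 1.4. Then 0.905 x² + x − 2.37 = 0, giving x = 1.16 V (positive root), so V_GS = 2.56 V.
I_D = (V_DD − V_GS)/R = (3.77 − 2.56) / 3 = 0.404 mA.

V_GS = 2.56 V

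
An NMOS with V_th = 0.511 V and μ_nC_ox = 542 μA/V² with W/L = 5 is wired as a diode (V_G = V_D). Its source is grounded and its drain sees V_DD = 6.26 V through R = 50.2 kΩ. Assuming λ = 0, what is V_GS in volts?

With gate tied to drain, V_GS = V_DS ≥ V_GS − V_th, so the device is in saturation.
k_n = μ_nC_ox · (W/L) = 2.71 mA/V².
KCL at the drain: ½ k_n (V_GS − V_th)² = (V_DD − V_GS)/R.
Let x = V_GS − 0.511. Then 68 x² + x − 5.749 = 0, giving x = 0.283 V (positive root), so V_GS = 0.794 V.
I_D = (V_DD − V_GS)/R = (6.26 − 0.794) / 50.2 = 0.109 mA.

V_GS = 0.794 V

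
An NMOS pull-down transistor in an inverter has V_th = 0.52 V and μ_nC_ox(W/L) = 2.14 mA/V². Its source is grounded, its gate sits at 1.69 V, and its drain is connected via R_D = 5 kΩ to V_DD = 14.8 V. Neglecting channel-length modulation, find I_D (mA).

V_GS = V_G = 1.69 V, so V_ov = 1.69 − 0.52 = 1.17 V.
Assume saturation: I_D = ½ k_n V_ov² = 0.5 × 2.14 × 1.17² = 1.46 mA, giving V_DS = V_DD − I_D R_D = 14.8 − 1.46 × 5 = 7.48 V.
V_DS = 7.48 V ≥ V_ov = 1.17 V, confirming saturation.

I_D = 1.46 mA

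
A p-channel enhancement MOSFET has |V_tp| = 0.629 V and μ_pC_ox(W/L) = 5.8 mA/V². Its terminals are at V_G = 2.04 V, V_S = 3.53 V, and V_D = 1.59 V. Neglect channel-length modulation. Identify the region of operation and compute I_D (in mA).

Saturation; I_D = 2.15 mA

V_SG = V_S − V_G = 3.53 − 2.04 = 1.49 V; V_SD = V_S − V_D = 3.53 − 1.59 = 1.94 V.
V_ov = V_SG − |V_tp| = 1.49 − 0.629 = 0.861 V.
Since V_SD = 1.94 V ≥ V_ov = 0.861 V, the device is in saturation.
I_D = ½ k_p V_ov² = 0.5 × 5.8 × 0.861² = 2.15 mA.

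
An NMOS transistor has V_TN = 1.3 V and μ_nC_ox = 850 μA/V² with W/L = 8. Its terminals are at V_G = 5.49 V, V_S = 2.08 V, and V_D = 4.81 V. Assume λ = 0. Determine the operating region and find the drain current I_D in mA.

Saturation; I_D = 15.1 mA

V_GS = V_G − V_S = 5.49 − 2.08 = 3.41 V; V_DS = V_D − V_S = 4.81 − 2.08 = 2.73 V.
k_n = μ_nC_ox · (W/L) = 6.8 mA/V².
V_ov = V_GS − V_TN = 3.41 − 1.3 = 2.11 V.
Since V_DS = 2.73 V ≥ V_ov = 2.11 V, the device is in saturation.
I_D = ½ k_n V_ov² = 0.5 × 6.8 × 2.11² = 15.1 mA.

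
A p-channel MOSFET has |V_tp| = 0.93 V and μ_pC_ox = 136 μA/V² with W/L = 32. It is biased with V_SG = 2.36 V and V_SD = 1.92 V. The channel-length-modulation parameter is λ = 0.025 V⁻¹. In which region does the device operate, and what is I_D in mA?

Saturation; I_D = 4.66 mA

k_p = μ_pC_ox · (W/L) = 4.352 mA/V².
V_ov = V_SG − |V_tp| = 2.36 − 0.93 = 1.43 V.
Since V_SD = 1.92 V ≥ V_ov = 1.43 V, the device is in saturation.
I_D = ½ k_p V_ov² (1 + λ V_SD) = 0.5 × 4.352 × 1.43² × (1 + 0.025 × 1.92) = 4.66 mA.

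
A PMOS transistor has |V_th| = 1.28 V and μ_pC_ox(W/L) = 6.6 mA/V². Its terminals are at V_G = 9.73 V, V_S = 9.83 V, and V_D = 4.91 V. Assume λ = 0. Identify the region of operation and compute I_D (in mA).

Cutoff; I_D = 0 mA

V_SG = V_S − V_G = 9.83 − 9.73 = 0.1 V; V_SD = V_S − V_D = 9.83 − 4.91 = 4.92 V.
V_SG = 0.1 V < |V_th| = 1.28 V, so the transistor is in cutoff.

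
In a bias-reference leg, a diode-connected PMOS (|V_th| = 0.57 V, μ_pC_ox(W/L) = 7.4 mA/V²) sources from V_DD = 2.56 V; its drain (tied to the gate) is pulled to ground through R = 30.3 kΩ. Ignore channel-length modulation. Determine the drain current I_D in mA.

With gate tied to drain, V_SG = V_SD ≥ V_SG − |V_th|, so the device is in saturation.
KCL at the drain: ½ k_p (V_SG − |V_th|)² = (V_DD − V_SG)/R.
Let x = V_SG − 0.57. Then 112 x² + x − 1.99 = 0, giving x = 0.129 V (positive root), so V_SG = 0.699 V.
I_D = (V_DD − V_SG)/R = (2.56 − 0.699) / 30.3 = 0.0614 mA.

I_D = 0.0614 mA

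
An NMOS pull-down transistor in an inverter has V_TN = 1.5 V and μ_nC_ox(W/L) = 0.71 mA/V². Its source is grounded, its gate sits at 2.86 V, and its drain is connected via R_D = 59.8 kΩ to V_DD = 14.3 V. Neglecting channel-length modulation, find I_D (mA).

V_GS = V_G = 2.86 V, so V_ov = 2.86 − 1.5 = 1.36 V.
Assume saturation: I_D = ½ k_n V_ov² = 0.5 × 0.71 × 1.36² = 0.657 mA, giving V_DS = V_DD − I_D R_D = 14.3 − 0.657 × 59.8 = -25 V.
But -25 V < V_ov = 1.36 V, so the device is actually in triode.
In triode I_D = k_n[V_ov V_DS − ½ V_DS²] and I_D = (V_DD − V_DS)/R_D. Equating: 21.2 V_DS² − 58.74 V_DS + 14.3 = 0, giving V_DS = 0.27 V (the root below V_ov).
I_D = (14.3 − 0.27) / 59.8 = 0.235 mA.

I_D = 0.235 mA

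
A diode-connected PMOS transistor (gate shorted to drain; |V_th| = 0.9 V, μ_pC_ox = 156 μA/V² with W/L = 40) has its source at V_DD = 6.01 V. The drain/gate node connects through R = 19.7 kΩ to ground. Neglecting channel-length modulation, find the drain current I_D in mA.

I_D = 0.245 mA

With gate tied to drain, V_SG = V_SD ≥ V_SG − |V_th|, so the device is in saturation.
k_p = μ_pC_ox · (W/L) = 6.24 mA/V².
KCL at the drain: ½ k_p (V_SG − |V_th|)² = (V_DD − V_SG)/R.
Let x = V_SG − 0.9. Then 61.5 x² + x − 5.11 = 0, giving x = 0.28 V (positive root), so V_SG = 1.18 V.
I_D = (V_DD − V_SG)/R = (6.01 − 1.18) / 19.7 = 0.245 mA.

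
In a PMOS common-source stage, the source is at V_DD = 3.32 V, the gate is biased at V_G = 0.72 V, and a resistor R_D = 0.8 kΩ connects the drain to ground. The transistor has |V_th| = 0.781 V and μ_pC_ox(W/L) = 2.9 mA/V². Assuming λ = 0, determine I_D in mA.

V_SG = V_DD − V_G = 3.32 − 0.72 = 2.6 V, so V_ov = 2.6 − 0.781 = 1.82 V.
Assume saturation: I_D = ½ k_p V_ov² = 0.5 × 2.9 × 1.82² = 4.8 mA, giving V_SD = V_DD − I_D R_D = 3.32 − 4.8 × 0.8 = -0.518 V.
But -0.518 V < V_ov = 1.82 V, so the device is actually in triode.
In triode I_D = k_p[V_ov V_SD − ½ V_SD²] and I_D = (V_DD − V_SD)/R_D. Equating: 1.16 V_SD² − 5.22 V_SD + 3.32 = 0, giving V_SD = 0.767 V (the root below V_ov).
I_D = (3.32 − 0.767) / 0.8 = 3.19 mA.

I_D = 3.19 mA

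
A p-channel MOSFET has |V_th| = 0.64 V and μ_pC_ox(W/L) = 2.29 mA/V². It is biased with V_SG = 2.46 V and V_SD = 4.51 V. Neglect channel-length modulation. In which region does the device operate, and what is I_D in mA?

Saturation; I_D = 3.79 mA

V_ov = V_SG − |V_th| = 2.46 − 0.64 = 1.82 V.
Since V_SD = 4.51 V ≥ V_ov = 1.82 V, the device is in saturation.
I_D = ½ k_p V_ov² = 0.5 × 2.29 × 1.82² = 3.79 mA.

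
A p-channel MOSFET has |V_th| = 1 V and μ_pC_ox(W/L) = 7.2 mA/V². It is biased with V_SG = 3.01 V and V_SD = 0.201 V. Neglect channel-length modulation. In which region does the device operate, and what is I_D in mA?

V_ov = V_SG − |V_th| = 3.01 − 1 = 2.01 V.
Since V_SD = 0.201 V < V_ov = 2.01 V, the device is in the triode region.
I_D = k_p [V_ov · V_SD − ½ V_SD²] = 7.2 × [2.01 × 0.201 − 0.5 × 0.201²] = 2.76 mA.

Triode; I_D = 2.76 mA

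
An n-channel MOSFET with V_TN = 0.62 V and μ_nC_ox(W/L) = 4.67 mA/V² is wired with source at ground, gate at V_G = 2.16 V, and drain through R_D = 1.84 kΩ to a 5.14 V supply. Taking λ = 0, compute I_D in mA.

I_D = 2.57 mA

V_GS = V_G = 2.16 V, so V_ov = 2.16 − 0.62 = 1.54 V.
Assume saturation: I_D = ½ k_n V_ov² = 0.5 × 4.67 × 1.54² = 5.54 mA, giving V_DS = V_DD − I_D R_D = 5.14 − 5.54 × 1.84 = -5.05 V.
But -5.05 V < V_ov = 1.54 V, so the device is actually in triode.
In triode I_D = k_n[V_ov V_DS − ½ V_DS²] and I_D = (V_DD − V_DS)/R_D. Equating: 4.3 V_DS² − 14.23 V_DS + 5.14 = 0, giving V_DS = 0.412 V (the root below V_ov).
I_D = (5.14 − 0.412) / 1.84 = 2.57 mA.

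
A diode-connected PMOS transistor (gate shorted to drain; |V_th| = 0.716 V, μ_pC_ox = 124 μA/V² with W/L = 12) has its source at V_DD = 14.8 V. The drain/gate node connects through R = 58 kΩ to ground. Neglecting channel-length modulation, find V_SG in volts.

With gate tied to drain, V_SG = V_SD ≥ V_SG − |V_th|, so the device is in saturation.
k_p = μ_pC_ox · (W/L) = 1.488 mA/V².
KCL at the drain: ½ k_p (V_SG − |V_th|)² = (V_DD − V_SG)/R.
Let x = V_SG − 0.716. Then 43.2 x² + x − 14.08 = 0, giving x = 0.56 V (positive root), so V_SG = 1.28 V.
I_D = (V_DD − V_SG)/R = (14.8 − 1.28) / 58 = 0.233 mA.

V_SG = 1.28 V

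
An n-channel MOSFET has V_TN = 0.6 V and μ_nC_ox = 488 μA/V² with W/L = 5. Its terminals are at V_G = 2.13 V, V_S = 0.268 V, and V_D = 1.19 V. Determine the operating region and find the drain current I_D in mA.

Triode; I_D = 1.80 mA

V_GS = V_G − V_S = 2.13 − 0.268 = 1.86 V; V_DS = V_D − V_S = 1.19 − 0.268 = 0.922 V.
k_n = μ_nC_ox · (W/L) = 2.44 mA/V².
V_ov = V_GS − V_TN = 1.86 − 0.6 = 1.26 V.
Since V_DS = 0.922 V < V_ov = 1.26 V, the device is in the triode region.
I_D = k_n [V_ov · V_DS − ½ V_DS²] = 2.44 × [1.26 × 0.922 − 0.5 × 0.922²] = 1.8 mA.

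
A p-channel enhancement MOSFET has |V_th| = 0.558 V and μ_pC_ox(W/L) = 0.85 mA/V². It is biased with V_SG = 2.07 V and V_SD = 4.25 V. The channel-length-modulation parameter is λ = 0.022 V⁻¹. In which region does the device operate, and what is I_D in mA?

Saturation; I_D = 1.06 mA

V_ov = V_SG − |V_th| = 2.07 − 0.558 = 1.51 V.
Since V_SD = 4.25 V ≥ V_ov = 1.51 V, the device is in saturation.
I_D = ½ k_p V_ov² (1 + λ V_SD) = 0.5 × 0.85 × 1.51² × (1 + 0.022 × 4.25) = 1.06 mA.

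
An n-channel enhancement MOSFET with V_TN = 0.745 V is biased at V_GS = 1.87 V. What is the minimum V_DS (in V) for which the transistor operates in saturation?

The boundary between triode and saturation is V_DS = V_GS − V_TN = V_ov.
V_ov = 1.87 − 0.745 = 1.12 V.

V_DS,sat = 1.12 V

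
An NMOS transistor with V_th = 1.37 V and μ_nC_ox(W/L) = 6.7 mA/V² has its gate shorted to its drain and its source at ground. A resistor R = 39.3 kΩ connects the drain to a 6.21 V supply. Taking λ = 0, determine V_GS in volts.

With gate tied to drain, V_GS = V_DS ≥ V_GS − V_th, so the device is in saturation.
KCL at the drain: ½ k_n (V_GS − V_th)² = (V_DD − V_GS)/R.
Let x = V_GS − 1.37. Then 132 x² + x − 4.84 = 0, giving x = 0.188 V (positive root), so V_GS = 1.56 V.
I_D = (V_DD − V_GS)/R = (6.21 − 1.56) / 39.3 = 0.118 mA.

V_GS = 1.56 V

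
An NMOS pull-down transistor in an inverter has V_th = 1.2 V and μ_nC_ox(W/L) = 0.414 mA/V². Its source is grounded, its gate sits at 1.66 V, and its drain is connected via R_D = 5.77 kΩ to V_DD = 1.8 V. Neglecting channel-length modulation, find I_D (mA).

V_GS = V_G = 1.66 V, so V_ov = 1.66 − 1.2 = 0.46 V.
Assume saturation: I_D = ½ k_n V_ov² = 0.5 × 0.414 × 0.46² = 0.0438 mA, giving V_DS = V_DD − I_D R_D = 1.8 − 0.0438 × 5.77 = 1.55 V.
V_DS = 1.55 V ≥ V_ov = 0.46 V, confirming saturation.

I_D = 0.0438 mA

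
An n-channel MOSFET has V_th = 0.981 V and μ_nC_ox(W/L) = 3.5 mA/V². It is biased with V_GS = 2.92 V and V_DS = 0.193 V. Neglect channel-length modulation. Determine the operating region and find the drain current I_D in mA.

V_ov = V_GS − V_th = 2.92 − 0.981 = 1.94 V.
Since V_DS = 0.193 V < V_ov = 1.94 V, the device is in the triode region.
I_D = k_n [V_ov · V_DS − ½ V_DS²] = 3.5 × [1.94 × 0.193 − 0.5 × 0.193²] = 1.24 mA.

Triode; I_D = 1.24 mA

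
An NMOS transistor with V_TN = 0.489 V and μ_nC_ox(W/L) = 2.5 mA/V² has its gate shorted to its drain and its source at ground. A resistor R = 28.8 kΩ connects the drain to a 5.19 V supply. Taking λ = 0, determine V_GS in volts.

V_GS = 0.837 V

With gate tied to drain, V_GS = V_DS ≥ V_GS − V_TN, so the device is in saturation.
KCL at the drain: ½ k_n (V_GS − V_TN)² = (V_DD − V_GS)/R.
Let x = V_GS − 0.489. Then 36 x² + x − 4.701 = 0, giving x = 0.348 V (positive root), so V_GS = 0.837 V.
I_D = (V_DD − V_GS)/R = (5.19 − 0.837) / 28.8 = 0.151 mA.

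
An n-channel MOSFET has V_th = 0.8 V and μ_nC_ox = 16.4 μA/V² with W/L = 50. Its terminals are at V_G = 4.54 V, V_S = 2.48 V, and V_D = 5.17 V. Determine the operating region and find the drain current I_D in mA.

V_GS = V_G − V_S = 4.54 − 2.48 = 2.06 V; V_DS = V_D − V_S = 5.17 − 2.48 = 2.69 V.
k_n = μ_nC_ox · (W/L) = 0.82 mA/V².
V_ov = V_GS − V_th = 2.06 − 0.8 = 1.26 V.
Since V_DS = 2.69 V ≥ V_ov = 1.26 V, the device is in saturation.
I_D = ½ k_n V_ov² = 0.5 × 0.82 × 1.26² = 0.651 mA.

Saturation; I_D = 0.651 mA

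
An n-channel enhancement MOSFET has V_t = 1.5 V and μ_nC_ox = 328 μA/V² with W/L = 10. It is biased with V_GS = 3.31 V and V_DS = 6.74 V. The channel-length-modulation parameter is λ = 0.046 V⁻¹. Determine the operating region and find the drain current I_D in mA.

k_n = μ_nC_ox · (W/L) = 3.28 mA/V².
V_ov = V_GS − V_t = 3.31 − 1.5 = 1.81 V.
Since V_DS = 6.74 V ≥ V_ov = 1.81 V, the device is in saturation.
I_D = ½ k_n V_ov² (1 + λ V_DS) = 0.5 × 3.28 × 1.81² × (1 + 0.046 × 6.74) = 7.04 mA.

Saturation; I_D = 7.04 mA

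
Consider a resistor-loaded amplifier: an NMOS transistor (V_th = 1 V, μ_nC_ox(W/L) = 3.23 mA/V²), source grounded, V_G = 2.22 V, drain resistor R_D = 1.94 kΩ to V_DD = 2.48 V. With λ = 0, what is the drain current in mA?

I_D = 1.11 mA

V_GS = V_G = 2.22 V, so V_ov = 2.22 − 1 = 1.22 V.
Assume saturation: I_D = ½ k_n V_ov² = 0.5 × 3.23 × 1.22² = 2.4 mA, giving V_DS = V_DD − I_D R_D = 2.48 − 2.4 × 1.94 = -2.18 V.
But -2.18 V < V_ov = 1.22 V, so the device is actually in triode.
In triode I_D = k_n[V_ov V_DS − ½ V_DS²] and I_D = (V_DD − V_DS)/R_D. Equating: 3.13 V_DS² − 8.645 V_DS + 2.48 = 0, giving V_DS = 0.325 V (the root below V_ov).
I_D = (2.48 − 0.325) / 1.94 = 1.11 mA.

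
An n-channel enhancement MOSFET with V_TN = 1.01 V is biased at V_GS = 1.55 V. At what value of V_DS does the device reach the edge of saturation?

V_DS,sat = 0.540 V

The boundary between triode and saturation is V_DS = V_GS − V_TN = V_ov.
V_ov = 1.55 − 1.01 = 0.54 V.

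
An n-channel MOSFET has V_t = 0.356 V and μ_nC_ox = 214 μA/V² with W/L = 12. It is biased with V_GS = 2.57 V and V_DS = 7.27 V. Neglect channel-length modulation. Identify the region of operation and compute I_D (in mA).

k_n = μ_nC_ox · (W/L) = 2.568 mA/V².
V_ov = V_GS − V_t = 2.57 − 0.356 = 2.21 V.
Since V_DS = 7.27 V ≥ V_ov = 2.21 V, the device is in saturation.
I_D = ½ k_n V_ov² = 0.5 × 2.568 × 2.21² = 6.29 mA.

Saturation; I_D = 6.29 mA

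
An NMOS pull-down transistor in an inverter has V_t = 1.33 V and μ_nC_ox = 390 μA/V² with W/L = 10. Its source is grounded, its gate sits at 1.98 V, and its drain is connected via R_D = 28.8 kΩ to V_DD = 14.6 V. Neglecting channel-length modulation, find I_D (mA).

V_GS = V_G = 1.98 V, so V_ov = 1.98 − 1.33 = 0.65 V.
k_n = μ_nC_ox · (W/L) = 3.9 mA/V².
Assume saturation: I_D = ½ k_n V_ov² = 0.5 × 3.9 × 0.65² = 0.824 mA, giving V_DS = V_DD − I_D R_D = 14.6 − 0.824 × 28.8 = -9.13 V.
But -9.13 V < V_ov = 0.65 V, so the device is actually in triode.
In triode I_D = k_n[V_ov V_DS − ½ V_DS²] and I_D = (V_DD − V_DS)/R_D. Equating: 56.2 V_DS² − 74.01 V_DS + 14.6 = 0, giving V_DS = 0.242 V (the root below V_ov).
I_D = (14.6 − 0.242) / 28.8 = 0.499 mA.

I_D = 0.499 mA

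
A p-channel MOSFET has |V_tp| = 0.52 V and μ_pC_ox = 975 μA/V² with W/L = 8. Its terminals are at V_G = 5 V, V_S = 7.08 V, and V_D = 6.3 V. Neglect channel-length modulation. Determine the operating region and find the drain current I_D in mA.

Triode; I_D = 7.12 mA

V_SG = V_S − V_G = 7.08 − 5 = 2.08 V; V_SD = V_S − V_D = 7.08 − 6.3 = 0.78 V.
k_p = μ_pC_ox · (W/L) = 7.8 mA/V².
V_ov = V_SG − |V_tp| = 2.08 − 0.52 = 1.56 V.
Since V_SD = 0.78 V < V_ov = 1.56 V, the device is in the triode region.
I_D = k_p [V_ov · V_SD − ½ V_SD²] = 7.8 × [1.56 × 0.78 − 0.5 × 0.78²] = 7.12 mA.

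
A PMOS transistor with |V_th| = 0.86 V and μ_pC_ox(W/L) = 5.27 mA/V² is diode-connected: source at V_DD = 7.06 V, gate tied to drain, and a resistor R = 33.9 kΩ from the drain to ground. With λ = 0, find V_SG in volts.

V_SG = 1.12 V

With gate tied to drain, V_SG = V_SD ≥ V_SG − |V_th|, so the device is in saturation.
KCL at the drain: ½ k_p (V_SG − |V_th|)² = (V_DD − V_SG)/R.
Let x = V_SG − 0.86. Then 89.3 x² + x − 6.2 = 0, giving x = 0.258 V (positive root), so V_SG = 1.12 V.
I_D = (V_DD − V_SG)/R = (7.06 − 1.12) / 33.9 = 0.175 mA.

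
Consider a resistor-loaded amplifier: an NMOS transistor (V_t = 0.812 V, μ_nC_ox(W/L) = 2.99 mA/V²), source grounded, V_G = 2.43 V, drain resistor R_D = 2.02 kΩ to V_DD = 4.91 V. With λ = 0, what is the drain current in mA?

I_D = 2.17 mA

V_GS = V_G = 2.43 V, so V_ov = 2.43 − 0.812 = 1.62 V.
Assume saturation: I_D = ½ k_n V_ov² = 0.5 × 2.99 × 1.62² = 3.91 mA, giving V_DS = V_DD − I_D R_D = 4.91 − 3.91 × 2.02 = -3 V.
But -3 V < V_ov = 1.62 V, so the device is actually in triode.
In triode I_D = k_n[V_ov V_DS − ½ V_DS²] and I_D = (V_DD − V_DS)/R_D. Equating: 3.02 V_DS² − 10.77 V_DS + 4.91 = 0, giving V_DS = 0.536 V (the root below V_ov).
I_D = (4.91 − 0.536) / 2.02 = 2.17 mA.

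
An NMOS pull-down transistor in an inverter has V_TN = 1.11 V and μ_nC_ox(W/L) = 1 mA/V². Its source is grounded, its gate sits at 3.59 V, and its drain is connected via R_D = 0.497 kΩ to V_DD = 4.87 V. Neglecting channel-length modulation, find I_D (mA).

V_GS = V_G = 3.59 V, so V_ov = 3.59 − 1.11 = 2.48 V.
Assume saturation: I_D = ½ k_n V_ov² = 0.5 × 1 × 2.48² = 3.08 mA, giving V_DS = V_DD − I_D R_D = 4.87 − 3.08 × 0.497 = 3.34 V.
V_DS = 3.34 V ≥ V_ov = 2.48 V, confirming saturation.

I_D = 3.08 mA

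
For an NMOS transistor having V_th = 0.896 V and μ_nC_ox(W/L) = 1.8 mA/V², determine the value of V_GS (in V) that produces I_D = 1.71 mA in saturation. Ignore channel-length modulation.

In saturation I_D = ½ k_n (V_GS − V_th)², so V_GS − V_th = √(2 I_D / k_n) = √(2 × 1.71 / 1.8) = 1.38 V.
V_GS = 0.896 + 1.38 = 2.27 V.

V_GS = 2.27 V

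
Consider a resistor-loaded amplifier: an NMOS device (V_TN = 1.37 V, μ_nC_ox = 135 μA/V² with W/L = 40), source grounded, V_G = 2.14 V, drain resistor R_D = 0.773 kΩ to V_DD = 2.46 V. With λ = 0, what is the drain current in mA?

V_GS = V_G = 2.14 V, so V_ov = 2.14 − 1.37 = 0.77 V.
k_n = μ_nC_ox · (W/L) = 5.4 mA/V².
Assume saturation: I_D = ½ k_n V_ov² = 0.5 × 5.4 × 0.77² = 1.6 mA, giving V_DS = V_DD − I_D R_D = 2.46 − 1.6 × 0.773 = 1.22 V.
V_DS = 1.22 V ≥ V_ov = 0.77 V, confirming saturation.

I_D = 1.60 mA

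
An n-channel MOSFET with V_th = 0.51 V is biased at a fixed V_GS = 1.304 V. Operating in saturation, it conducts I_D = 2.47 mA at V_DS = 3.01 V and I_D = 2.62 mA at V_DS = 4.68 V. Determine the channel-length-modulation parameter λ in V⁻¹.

With V_GS fixed, I_D ∝ (1 + λ V_DS) in saturation, so I_D2/I_D1 = (1 + λ V_DS2)/(1 + λ V_DS1).
2.62/2.47 = 1.061 = (1 + 4.68 λ)/(1 + 3.01 λ).
Solving: λ (I_D1 V_DS2 − I_D2 V_DS1) = I_D2 − I_D1, so λ = (2.62 − 2.47) / (2.47 × 4.68 − 2.62 × 3.01) = 0.15 / 3.67 = 0.0408 V⁻¹.

λ = 0.0408 V⁻¹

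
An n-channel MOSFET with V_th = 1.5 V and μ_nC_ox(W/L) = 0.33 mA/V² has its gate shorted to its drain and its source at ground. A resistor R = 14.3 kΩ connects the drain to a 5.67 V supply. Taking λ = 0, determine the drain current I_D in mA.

With gate tied to drain, V_GS = V_DS ≥ V_GS − V_th, so the device is in saturation.
KCL at the drain: ½ k_n (V_GS − V_th)² = (V_DD − V_GS)/R.
Let x = V_GS − 1.5. Then 2.36 x² + x − 4.17 = 0, giving x = 1.13 V (positive root), so V_GS = 2.63 V.
I_D = (V_DD − V_GS)/R = (5.67 − 2.63) / 14.3 = 0.212 mA.

I_D = 0.212 mA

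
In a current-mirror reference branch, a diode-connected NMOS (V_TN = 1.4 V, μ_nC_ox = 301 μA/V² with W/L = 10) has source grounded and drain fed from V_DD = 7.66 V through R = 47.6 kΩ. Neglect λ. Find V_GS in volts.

With gate tied to drain, V_GS = V_DS ≥ V_GS − V_TN, so the device is in saturation.
k_n = μ_nC_ox · (W/L) = 3.01 mA/V².
KCL at the drain: ½ k_n (V_GS − V_TN)² = (V_DD − V_GS)/R.
Let x = V_GS − 1.4. Then 71.6 x² + x − 6.26 = 0, giving x = 0.289 V (positive root), so V_GS = 1.69 V.
I_D = (V_DD − V_GS)/R = (7.66 − 1.69) / 47.6 = 0.125 mA.

V_GS = 1.69 V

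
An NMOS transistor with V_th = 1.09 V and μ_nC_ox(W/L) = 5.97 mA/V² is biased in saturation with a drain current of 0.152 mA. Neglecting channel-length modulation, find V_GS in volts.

V_GS = 1.32 V

In saturation I_D = ½ k_n (V_GS − V_th)², so V_GS − V_th = √(2 I_D / k_n) = √(2 × 0.152 / 5.97) = 0.226 V.
V_GS = 1.09 + 0.226 = 1.32 V.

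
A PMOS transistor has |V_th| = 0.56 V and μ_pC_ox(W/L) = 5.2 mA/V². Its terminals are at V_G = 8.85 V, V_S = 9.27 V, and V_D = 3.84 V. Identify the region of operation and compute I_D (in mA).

Cutoff; I_D = 0 mA

V_SG = V_S − V_G = 9.27 − 8.85 = 0.42 V; V_SD = V_S − V_D = 9.27 − 3.84 = 5.43 V.
V_SG = 0.42 V < |V_th| = 0.56 V, so the transistor is in cutoff.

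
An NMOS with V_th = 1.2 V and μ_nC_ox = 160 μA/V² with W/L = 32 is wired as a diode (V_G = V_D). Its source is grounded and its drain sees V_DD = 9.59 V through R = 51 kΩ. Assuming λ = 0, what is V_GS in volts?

With gate tied to drain, V_GS = V_DS ≥ V_GS − V_th, so the device is in saturation.
k_n = μ_nC_ox · (W/L) = 5.12 mA/V².
KCL at the drain: ½ k_n (V_GS − V_th)² = (V_DD − V_GS)/R.
Let x = V_GS − 1.2. Then 131 x² + x − 8.39 = 0, giving x = 0.25 V (positive root), so V_GS = 1.45 V.
I_D = (V_DD − V_GS)/R = (9.59 − 1.45) / 51 = 0.16 mA.

V_GS = 1.45 V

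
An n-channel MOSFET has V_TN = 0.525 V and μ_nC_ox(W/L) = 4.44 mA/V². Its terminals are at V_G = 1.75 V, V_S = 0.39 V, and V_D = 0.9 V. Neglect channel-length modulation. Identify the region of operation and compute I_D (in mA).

Triode; I_D = 1.31 mA

V_GS = V_G − V_S = 1.75 − 0.39 = 1.36 V; V_DS = V_D − V_S = 0.9 − 0.39 = 0.51 V.
V_ov = V_GS − V_TN = 1.36 − 0.525 = 0.835 V.
Since V_DS = 0.51 V < V_ov = 0.835 V, the device is in the triode region.
I_D = k_n [V_ov · V_DS − ½ V_DS²] = 4.44 × [0.835 × 0.51 − 0.5 × 0.51²] = 1.31 mA.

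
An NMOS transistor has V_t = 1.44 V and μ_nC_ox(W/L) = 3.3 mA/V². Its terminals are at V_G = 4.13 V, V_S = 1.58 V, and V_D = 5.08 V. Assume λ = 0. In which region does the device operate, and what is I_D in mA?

V_GS = V_G − V_S = 4.13 − 1.58 = 2.55 V; V_DS = V_D − V_S = 5.08 − 1.58 = 3.5 V.
V_ov = V_GS − V_t = 2.55 − 1.44 = 1.11 V.
Since V_DS = 3.5 V ≥ V_ov = 1.11 V, the device is in saturation.
I_D = ½ k_n V_ov² = 0.5 × 3.3 × 1.11² = 2.03 mA.

Saturation; I_D = 2.03 mA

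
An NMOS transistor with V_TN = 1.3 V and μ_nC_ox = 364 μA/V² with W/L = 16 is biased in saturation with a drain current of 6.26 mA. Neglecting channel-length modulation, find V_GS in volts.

V_GS = 2.77 V

k_n = μ_nC_ox · (W/L) = 5.824 mA/V².
In saturation I_D = ½ k_n (V_GS − V_TN)², so V_GS − V_TN = √(2 I_D / k_n) = √(2 × 6.26 / 5.824) = 1.47 V.
V_GS = 1.3 + 1.47 = 2.77 V.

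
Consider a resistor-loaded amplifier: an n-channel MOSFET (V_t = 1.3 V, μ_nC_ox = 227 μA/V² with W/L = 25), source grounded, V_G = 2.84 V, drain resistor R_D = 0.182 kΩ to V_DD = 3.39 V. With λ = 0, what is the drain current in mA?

I_D = 6.73 mA

V_GS = V_G = 2.84 V, so V_ov = 2.84 − 1.3 = 1.54 V.
k_n = μ_nC_ox · (W/L) = 5.675 mA/V².
Assume saturation: I_D = ½ k_n V_ov² = 0.5 × 5.675 × 1.54² = 6.73 mA, giving V_DS = V_DD − I_D R_D = 3.39 − 6.73 × 0.182 = 2.17 V.
V_DS = 2.17 V ≥ V_ov = 1.54 V, confirming saturation.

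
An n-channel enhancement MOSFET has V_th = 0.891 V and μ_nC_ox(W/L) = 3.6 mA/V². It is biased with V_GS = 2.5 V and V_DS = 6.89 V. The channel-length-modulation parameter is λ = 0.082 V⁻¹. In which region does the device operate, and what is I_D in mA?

Saturation; I_D = 7.29 mA

V_ov = V_GS − V_th = 2.5 − 0.891 = 1.61 V.
Since V_DS = 6.89 V ≥ V_ov = 1.61 V, the device is in saturation.
I_D = ½ k_n V_ov² (1 + λ V_DS) = 0.5 × 3.6 × 1.61² × (1 + 0.082 × 6.89) = 7.29 mA.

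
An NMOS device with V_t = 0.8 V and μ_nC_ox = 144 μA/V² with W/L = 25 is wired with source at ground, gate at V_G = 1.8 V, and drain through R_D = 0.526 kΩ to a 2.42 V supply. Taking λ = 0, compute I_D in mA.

I_D = 1.80 mA

V_GS = V_G = 1.8 V, so V_ov = 1.8 − 0.8 = 1 V.
k_n = μ_nC_ox · (W/L) = 3.6 mA/V².
Assume saturation: I_D = ½ k_n V_ov² = 0.5 × 3.6 × 1² = 1.8 mA, giving V_DS = V_DD − I_D R_D = 2.42 − 1.8 × 0.526 = 1.47 V.
V_DS = 1.47 V ≥ V_ov = 1 V, confirming saturation.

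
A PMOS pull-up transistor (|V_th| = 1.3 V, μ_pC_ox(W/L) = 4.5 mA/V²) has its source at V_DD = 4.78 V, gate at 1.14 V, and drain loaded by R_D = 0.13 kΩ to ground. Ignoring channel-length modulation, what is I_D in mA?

I_D = 12.3 mA

V_SG = V_DD − V_G = 4.78 − 1.14 = 3.64 V, so V_ov = 3.64 − 1.3 = 2.34 V.
Assume saturation: I_D = ½ k_p V_ov² = 0.5 × 4.5 × 2.34² = 12.3 mA, giving V_SD = V_DD − I_D R_D = 4.78 − 12.3 × 0.13 = 3.18 V.
V_SD = 3.18 V ≥ V_ov = 2.34 V, confirming saturation.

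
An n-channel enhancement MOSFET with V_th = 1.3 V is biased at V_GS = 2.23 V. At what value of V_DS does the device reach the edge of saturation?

V_DS,sat = 0.930 V

The boundary between triode and saturation is V_DS = V_GS − V_th = V_ov.
V_ov = 2.23 − 1.3 = 0.93 V.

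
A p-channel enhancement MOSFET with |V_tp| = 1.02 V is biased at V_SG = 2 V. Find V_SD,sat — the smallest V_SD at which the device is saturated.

V_SD,sat = 0.980 V

The boundary between triode and saturation is V_SD = V_SG − |V_tp| = V_ov.
V_ov = 2 − 1.02 = 0.98 V.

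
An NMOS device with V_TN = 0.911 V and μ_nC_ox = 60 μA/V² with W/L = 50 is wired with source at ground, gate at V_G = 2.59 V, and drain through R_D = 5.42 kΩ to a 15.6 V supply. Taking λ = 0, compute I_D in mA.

I_D = 2.75 mA

V_GS = V_G = 2.59 V, so V_ov = 2.59 − 0.911 = 1.68 V.
k_n = μ_nC_ox · (W/L) = 3 mA/V².
Assume saturation: I_D = ½ k_n V_ov² = 0.5 × 3 × 1.68² = 4.23 mA, giving V_DS = V_DD − I_D R_D = 15.6 − 4.23 × 5.42 = -7.32 V.
But -7.32 V < V_ov = 1.68 V, so the device is actually in triode.
In triode I_D = k_n[V_ov V_DS − ½ V_DS²] and I_D = (V_DD − V_DS)/R_D. Equating: 8.13 V_DS² − 28.3 V_DS + 15.6 = 0, giving V_DS = 0.687 V (the root below V_ov).
I_D = (15.6 − 0.687) / 5.42 = 2.75 mA.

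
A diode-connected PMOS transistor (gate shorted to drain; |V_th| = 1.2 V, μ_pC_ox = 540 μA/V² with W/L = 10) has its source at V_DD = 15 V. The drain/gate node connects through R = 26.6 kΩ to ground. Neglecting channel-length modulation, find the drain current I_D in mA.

I_D = 0.503 mA

With gate tied to drain, V_SG = V_SD ≥ V_SG − |V_th|, so the device is in saturation.
k_p = μ_pC_ox · (W/L) = 5.4 mA/V².
KCL at the drain: ½ k_p (V_SG − |V_th|)² = (V_DD − V_SG)/R.
Let x = V_SG − 1.2. Then 71.8 x² + x − 13.8 = 0, giving x = 0.431 V (positive root), so V_SG = 1.63 V.
I_D = (V_DD − V_SG)/R = (15 − 1.63) / 26.6 = 0.503 mA.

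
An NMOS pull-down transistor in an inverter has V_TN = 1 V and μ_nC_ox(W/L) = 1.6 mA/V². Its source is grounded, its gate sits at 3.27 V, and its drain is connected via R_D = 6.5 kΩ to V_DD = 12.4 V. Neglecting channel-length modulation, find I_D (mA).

V_GS = V_G = 3.27 V, so V_ov = 3.27 − 1 = 2.27 V.
Assume saturation: I_D = ½ k_n V_ov² = 0.5 × 1.6 × 2.27² = 4.12 mA, giving V_DS = V_DD − I_D R_D = 12.4 − 4.12 × 6.5 = -14.4 V.
But -14.4 V < V_ov = 2.27 V, so the device is actually in triode.
In triode I_D = k_n[V_ov V_DS − ½ V_DS²] and I_D = (V_DD − V_DS)/R_D. Equating: 5.2 V_DS² − 24.61 V_DS + 12.4 = 0, giving V_DS = 0.573 V (the root below V_ov).
I_D = (12.4 − 0.573) / 6.5 = 1.82 mA.

I_D = 1.82 mA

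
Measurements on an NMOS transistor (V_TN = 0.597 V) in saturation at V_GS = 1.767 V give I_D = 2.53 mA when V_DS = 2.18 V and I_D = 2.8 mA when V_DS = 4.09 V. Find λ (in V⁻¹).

With V_GS fixed, I_D ∝ (1 + λ V_DS) in saturation, so I_D2/I_D1 = (1 + λ V_DS2)/(1 + λ V_DS1).
2.8/2.53 = 1.107 = (1 + 4.09 λ)/(1 + 2.18 λ).
Solving: λ (I_D1 V_DS2 − I_D2 V_DS1) = I_D2 − I_D1, so λ = (2.8 − 2.53) / (2.53 × 4.09 − 2.8 × 2.18) = 0.27 / 4.24 = 0.0636 V⁻¹.

λ = 0.0636 V⁻¹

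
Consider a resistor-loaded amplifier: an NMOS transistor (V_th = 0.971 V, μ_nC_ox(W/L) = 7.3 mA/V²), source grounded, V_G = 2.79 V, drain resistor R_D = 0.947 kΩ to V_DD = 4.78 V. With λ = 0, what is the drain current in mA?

V_GS = V_G = 2.79 V, so V_ov = 2.79 − 0.971 = 1.82 V.
Assume saturation: I_D = ½ k_n V_ov² = 0.5 × 7.3 × 1.82² = 12.1 mA, giving V_DS = V_DD − I_D R_D = 4.78 − 12.1 × 0.947 = -6.66 V.
But -6.66 V < V_ov = 1.82 V, so the device is actually in triode.
In triode I_D = k_n[V_ov V_DS − ½ V_DS²] and I_D = (V_DD − V_DS)/R_D. Equating: 3.46 V_DS² − 13.57 V_DS + 4.78 = 0, giving V_DS = 0.391 V (the root below V_ov).
I_D = (4.78 − 0.391) / 0.947 = 4.63 mA.

I_D = 4.63 mA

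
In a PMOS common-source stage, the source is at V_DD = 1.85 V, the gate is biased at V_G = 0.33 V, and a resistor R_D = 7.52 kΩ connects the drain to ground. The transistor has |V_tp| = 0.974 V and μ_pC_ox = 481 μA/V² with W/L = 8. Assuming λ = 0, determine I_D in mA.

I_D = 0.230 mA

V_SG = V_DD − V_G = 1.85 − 0.33 = 1.52 V, so V_ov = 1.52 − 0.974 = 0.546 V.
k_p = μ_pC_ox · (W/L) = 3.848 mA/V².
Assume saturation: I_D = ½ k_p V_ov² = 0.5 × 3.848 × 0.546² = 0.574 mA, giving V_SD = V_DD − I_D R_D = 1.85 − 0.574 × 7.52 = -2.46 V.
But -2.46 V < V_ov = 0.546 V, so the device is actually in triode.
In triode I_D = k_p[V_ov V_SD − ½ V_SD²] and I_D = (V_DD − V_SD)/R_D. Equating: 14.5 V_SD² − 16.8 V_SD + 1.85 = 0, giving V_SD = 0.123 V (the root below V_ov).
I_D = (1.85 − 0.123) / 7.52 = 0.23 mA.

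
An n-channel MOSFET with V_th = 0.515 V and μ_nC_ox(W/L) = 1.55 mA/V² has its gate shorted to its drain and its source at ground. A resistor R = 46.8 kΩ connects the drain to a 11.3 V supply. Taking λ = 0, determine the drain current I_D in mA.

I_D = 0.219 mA

With gate tied to drain, V_GS = V_DS ≥ V_GS − V_th, so the device is in saturation.
KCL at the drain: ½ k_n (V_GS − V_th)² = (V_DD − V_GS)/R.
Let x = V_GS − 0.515. Then 36.3 x² + x − 10.79 = 0, giving x = 0.532 V (positive root), so V_GS = 1.05 V.
I_D = (V_DD − V_GS)/R = (11.3 − 1.05) / 46.8 = 0.219 mA.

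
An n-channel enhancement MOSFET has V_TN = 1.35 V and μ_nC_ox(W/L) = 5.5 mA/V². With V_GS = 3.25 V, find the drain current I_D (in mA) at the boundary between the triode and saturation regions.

I_D = 9.93 mA

At the boundary V_DS = V_ov = V_GS − V_TN = 3.25 − 1.35 = 1.9 V.
I_D = ½ k_n V_ov² = 0.5 × 5.5 × 1.9² = 9.93 mA.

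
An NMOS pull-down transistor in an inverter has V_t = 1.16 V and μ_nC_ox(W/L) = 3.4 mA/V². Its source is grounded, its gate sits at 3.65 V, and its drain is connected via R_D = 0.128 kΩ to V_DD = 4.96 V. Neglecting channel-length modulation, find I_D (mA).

V_GS = V_G = 3.65 V, so V_ov = 3.65 − 1.16 = 2.49 V.
Assume saturation: I_D = ½ k_n V_ov² = 0.5 × 3.4 × 2.49² = 10.5 mA, giving V_DS = V_DD − I_D R_D = 4.96 − 10.5 × 0.128 = 3.61 V.
V_DS = 3.61 V ≥ V_ov = 2.49 V, confirming saturation.

I_D = 10.5 mA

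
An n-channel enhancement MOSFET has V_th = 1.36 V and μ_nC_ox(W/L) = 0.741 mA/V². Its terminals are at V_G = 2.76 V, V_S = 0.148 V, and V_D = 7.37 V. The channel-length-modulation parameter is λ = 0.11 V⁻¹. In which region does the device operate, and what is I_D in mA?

V_GS = V_G − V_S = 2.76 − 0.148 = 2.61 V; V_DS = V_D − V_S = 7.37 − 0.148 = 7.22 V.
V_ov = V_GS − V_th = 2.61 − 1.36 = 1.25 V.
Since V_DS = 7.22 V ≥ V_ov = 1.25 V, the device is in saturation.
I_D = ½ k_n V_ov² (1 + λ V_DS) = 0.5 × 0.741 × 1.25² × (1 + 0.11 × 7.22) = 1.04 mA.

Saturation; I_D = 1.04 mA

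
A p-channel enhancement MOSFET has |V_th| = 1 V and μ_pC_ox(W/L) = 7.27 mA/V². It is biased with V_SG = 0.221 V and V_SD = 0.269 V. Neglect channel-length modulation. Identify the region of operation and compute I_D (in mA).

V_SG = 0.221 V < |V_th| = 1 V, so the transistor is in cutoff.

Cutoff; I_D = 0 mA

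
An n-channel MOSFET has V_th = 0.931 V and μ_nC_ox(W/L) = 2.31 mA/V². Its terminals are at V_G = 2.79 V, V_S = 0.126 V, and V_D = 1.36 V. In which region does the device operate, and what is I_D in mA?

Triode; I_D = 3.18 mA

V_GS = V_G − V_S = 2.79 − 0.126 = 2.66 V; V_DS = V_D − V_S = 1.36 − 0.126 = 1.23 V.
V_ov = V_GS − V_th = 2.66 − 0.931 = 1.73 V.
Since V_DS = 1.23 V < V_ov = 1.73 V, the device is in the triode region.
I_D = k_n [V_ov · V_DS − ½ V_DS²] = 2.31 × [1.73 × 1.23 − 0.5 × 1.23²] = 3.18 mA.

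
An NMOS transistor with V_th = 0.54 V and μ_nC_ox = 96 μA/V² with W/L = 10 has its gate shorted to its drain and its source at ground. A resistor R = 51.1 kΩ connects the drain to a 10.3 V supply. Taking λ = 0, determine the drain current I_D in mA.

With gate tied to drain, V_GS = V_DS ≥ V_GS − V_th, so the device is in saturation.
k_n = μ_nC_ox · (W/L) = 0.96 mA/V².
KCL at the drain: ½ k_n (V_GS − V_th)² = (V_DD − V_GS)/R.
Let x = V_GS − 0.54. Then 24.5 x² + x − 9.76 = 0, giving x = 0.611 V (positive root), so V_GS = 1.15 V.
I_D = (V_DD − V_GS)/R = (10.3 − 1.15) / 51.1 = 0.179 mA.

I_D = 0.179 mA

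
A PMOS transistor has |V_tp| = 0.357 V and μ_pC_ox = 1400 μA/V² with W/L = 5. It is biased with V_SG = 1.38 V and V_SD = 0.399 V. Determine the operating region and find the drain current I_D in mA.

Triode; I_D = 2.30 mA

k_p = μ_pC_ox · (W/L) = 7 mA/V².
V_ov = V_SG − |V_tp| = 1.38 − 0.357 = 1.02 V.
Since V_SD = 0.399 V < V_ov = 1.02 V, the device is in the triode region.
I_D = k_p [V_ov · V_SD − ½ V_SD²] = 7 × [1.02 × 0.399 − 0.5 × 0.399²] = 2.3 mA.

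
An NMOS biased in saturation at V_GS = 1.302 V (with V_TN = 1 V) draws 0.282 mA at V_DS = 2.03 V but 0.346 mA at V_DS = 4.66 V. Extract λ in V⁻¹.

With V_GS fixed, I_D ∝ (1 + λ V_DS) in saturation, so I_D2/I_D1 = (1 + λ V_DS2)/(1 + λ V_DS1).
0.346/0.282 = 1.227 = (1 + 4.66 λ)/(1 + 2.03 λ).
Solving: λ (I_D1 V_DS2 − I_D2 V_DS1) = I_D2 − I_D1, so λ = (0.346 − 0.282) / (0.282 × 4.66 − 0.346 × 2.03) = 0.064 / 0.612 = 0.105 V⁻¹.

λ = 0.105 V⁻¹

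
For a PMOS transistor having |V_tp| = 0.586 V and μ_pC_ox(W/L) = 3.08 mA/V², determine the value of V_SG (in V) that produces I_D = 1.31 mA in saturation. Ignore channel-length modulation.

In saturation I_D = ½ k_p (V_SG − |V_tp|)², so V_SG − |V_tp| = √(2 I_D / k_p) = √(2 × 1.31 / 3.08) = 0.922 V.
V_SG = 0.586 + 0.922 = 1.51 V.

V_SG = 1.51 V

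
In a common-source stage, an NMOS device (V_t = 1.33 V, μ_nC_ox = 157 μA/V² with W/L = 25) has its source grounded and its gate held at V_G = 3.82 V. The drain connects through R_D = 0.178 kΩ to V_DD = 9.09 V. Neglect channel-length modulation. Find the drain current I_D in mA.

I_D = 12.2 mA

V_GS = V_G = 3.82 V, so V_ov = 3.82 − 1.33 = 2.49 V.
k_n = μ_nC_ox · (W/L) = 3.925 mA/V².
Assume saturation: I_D = ½ k_n V_ov² = 0.5 × 3.925 × 2.49² = 12.2 mA, giving V_DS = V_DD − I_D R_D = 9.09 − 12.2 × 0.178 = 6.92 V.
V_DS = 6.92 V ≥ V_ov = 2.49 V, confirming saturation.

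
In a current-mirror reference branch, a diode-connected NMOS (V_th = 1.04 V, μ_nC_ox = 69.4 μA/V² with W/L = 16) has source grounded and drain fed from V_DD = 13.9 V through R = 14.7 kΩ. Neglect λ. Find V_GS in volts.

V_GS = 2.24 V

With gate tied to drain, V_GS = V_DS ≥ V_GS − V_th, so the device is in saturation.
k_n = μ_nC_ox · (W/L) = 1.11 mA/V².
KCL at the drain: ½ k_n (V_GS − V_th)² = (V_DD − V_GS)/R.
Let x = V_GS − 1.04. Then 8.16 x² + x − 12.86 = 0, giving x = 1.2 V (positive root), so V_GS = 2.24 V.
I_D = (V_DD − V_GS)/R = (13.9 − 2.24) / 14.7 = 0.794 mA.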